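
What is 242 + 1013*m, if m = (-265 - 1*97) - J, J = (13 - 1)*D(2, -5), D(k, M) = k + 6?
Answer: -463712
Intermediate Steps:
D(k, M) = 6 + k
J = 96 (J = (13 - 1)*(6 + 2) = 12*8 = 96)
m = -458 (m = (-265 - 1*97) - 1*96 = (-265 - 97) - 96 = -362 - 96 = -458)
242 + 1013*m = 242 + 1013*(-458) = 242 - 463954 = -463712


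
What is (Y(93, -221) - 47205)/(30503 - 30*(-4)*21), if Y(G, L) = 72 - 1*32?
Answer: -47165/33023 ≈ -1.4282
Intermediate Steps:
Y(G, L) = 40 (Y(G, L) = 72 - 32 = 40)
(Y(93, -221) - 47205)/(30503 - 30*(-4)*21) = (40 - 47205)/(30503 - 30*(-4)*21) = -47165/(30503 + 120*21) = -47165/(30503 + 2520) = -47165/33023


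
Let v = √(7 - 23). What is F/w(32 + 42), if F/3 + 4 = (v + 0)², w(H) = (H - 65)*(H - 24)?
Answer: -2/15 ≈ -0.13333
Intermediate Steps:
w(H) = (-65 + H)*(-24 + H)
v = 4*I (v = √(-16) = 4*I ≈ 4.0*I)
F = -60 (F = -12 + 3*(4*I + 0)² = -12 + 3*(4*I)² = -12 + 3*(-16) = -12 - 48 = -60)
F/w(32 + 42) = -60/(1560 + (32 + 42)² - 89*(32 + 42)) = -60/(1560 + 74² - 89*74) = -60/(1560 + 5476 - 6586) = -60/450 = -60*1/450 = -2/15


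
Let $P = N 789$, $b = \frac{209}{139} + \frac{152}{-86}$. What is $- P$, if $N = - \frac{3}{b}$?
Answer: $- \frac{14147559}{1577} \approx -8971.2$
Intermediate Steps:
$b = - \frac{1577}{5977}$ ($b = 209 \cdot \frac{1}{139} + 152 \left(- \frac{1}{86}\right) = \frac{209}{139} - \frac{76}{43} = - \frac{1577}{5977} \approx -0.26384$)
$N = \frac{17931}{1577}$ ($N = - \frac{3}{- \frac{1577}{5977}} = \left(-3\right) \left(- \frac{5977}{1577}\right) = \frac{17931}{1577} \approx 11.37$)
$P = \frac{14147559}{1577}$ ($P = \frac{17931}{1577} \cdot 789 = \frac{14147559}{1577} \approx 8971.2$)
$- P = \left(-1\right) \frac{14147559}{1577} = - \frac{14147559}{1577}$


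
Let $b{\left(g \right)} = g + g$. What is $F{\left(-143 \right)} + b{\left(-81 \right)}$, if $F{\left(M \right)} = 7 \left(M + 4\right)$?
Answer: $-1135$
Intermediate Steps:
$b{\left(g \right)} = 2 g$
$F{\left(M \right)} = 28 + 7 M$ ($F{\left(M \right)} = 7 \left(4 + M\right) = 28 + 7 M$)
$F{\left(-143 \right)} + b{\left(-81 \right)} = \left(28 + 7 \left(-143\right)\right) + 2 \left(-81\right) = \left(28 - 1001\right) - 162 = -973 - 162 = -1135$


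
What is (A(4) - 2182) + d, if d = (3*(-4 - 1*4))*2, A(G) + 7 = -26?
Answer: -2263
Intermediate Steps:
A(G) = -33 (A(G) = -7 - 26 = -33)
d = -48 (d = (3*(-4 - 4))*2 = (3*(-8))*2 = -24*2 = -48)
(A(4) - 2182) + d = (-33 - 2182) - 48 = -2215 - 48 = -2263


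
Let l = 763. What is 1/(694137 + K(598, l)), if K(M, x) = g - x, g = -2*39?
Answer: 1/693296 ≈ 1.4424e-6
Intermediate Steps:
g = -78
K(M, x) = -78 - x
1/(694137 + K(598, l)) = 1/(694137 + (-78 - 1*763)) = 1/(694137 + (-78 - 763)) = 1/(694137 - 841) = 1/693296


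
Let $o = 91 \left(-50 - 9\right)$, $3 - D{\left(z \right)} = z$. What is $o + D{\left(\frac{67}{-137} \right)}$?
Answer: $- \frac{735075}{137} \approx -5365.5$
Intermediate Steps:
$D{\left(z \right)} = 3 - z$
$o = -5369$ ($o = 91 \left(-59\right) = -5369$)
$o + D{\left(\frac{67}{-137} \right)} = -5369 + \left(3 - \frac{67}{-137}\right) = -5369 + \left(3 - 67 \left(- \frac{1}{137}\right)\right) = -5369 + \left(3 - - \frac{67}{137}\right) = -5369 + \left(3 + \frac{67}{137}\right) = -5369 + \frac{478}{137} = - \frac{735075}{137}$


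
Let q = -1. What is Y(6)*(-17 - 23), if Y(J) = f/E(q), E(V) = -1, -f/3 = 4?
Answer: -480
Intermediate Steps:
f = -12 (f = -3*4 = -12)
Y(J) = 12 (Y(J) = -12/(-1) = -12*(-1) = 12)
Y(6)*(-17 - 23) = 12*(-17 - 23) = 12*(-40) = -480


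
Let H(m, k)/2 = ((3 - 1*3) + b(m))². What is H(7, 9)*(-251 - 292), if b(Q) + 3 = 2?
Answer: -1086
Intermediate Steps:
b(Q) = -1 (b(Q) = -3 + 2 = -1)
H(m, k) = 2 (H(m, k) = 2*((3 - 1*3) - 1)² = 2*((3 - 3) - 1)² = 2*(0 - 1)² = 2*(-1)² = 2*1 = 2)
H(7, 9)*(-251 - 292) = 2*(-251 - 292) = 2*(-543) = -1086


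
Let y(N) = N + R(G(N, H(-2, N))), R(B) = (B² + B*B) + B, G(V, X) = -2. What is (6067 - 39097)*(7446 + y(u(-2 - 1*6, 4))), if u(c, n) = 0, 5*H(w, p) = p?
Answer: -246139560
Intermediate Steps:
H(w, p) = p/5
R(B) = B + 2*B² (R(B) = (B² + B²) + B = 2*B² + B = B + 2*B²)
y(N) = 6 + N (y(N) = N - 2*(1 + 2*(-2)) = N - 2*(1 - 4) = N - 2*(-3) = N + 6 = 6 + N)
(6067 - 39097)*(7446 + y(u(-2 - 1*6, 4))) = (6067 - 39097)*(7446 + (6 + 0)) = -33030*(7446 + 6) = -33030*7452 = -246139560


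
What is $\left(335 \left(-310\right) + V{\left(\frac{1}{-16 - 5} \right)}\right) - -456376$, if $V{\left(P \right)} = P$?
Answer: $\frac{7403045}{21} \approx 3.5253 \cdot 10^{5}$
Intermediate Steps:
$\left(335 \left(-310\right) + V{\left(\frac{1}{-16 - 5} \right)}\right) - -456376 = \left(335 \left(-310\right) + \frac{1}{-16 - 5}\right) - -456376 = \left(-103850 + \frac{1}{-21}\right) + 456376 = \left(-103850 - \frac{1}{21}\right) + 456376 = - \frac{2180851}{21} + 456376 = \frac{7403045}{21}$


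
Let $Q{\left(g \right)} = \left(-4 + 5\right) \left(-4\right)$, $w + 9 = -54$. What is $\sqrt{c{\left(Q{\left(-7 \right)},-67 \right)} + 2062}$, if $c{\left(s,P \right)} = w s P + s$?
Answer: $i \sqrt{14826} \approx 121.76 i$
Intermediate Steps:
$w = -63$ ($w = -9 - 54 = -63$)
$Q{\left(g \right)} = -4$ ($Q{\left(g \right)} = 1 \left(-4\right) = -4$)
$c{\left(s,P \right)} = s - 63 P s$ ($c{\left(s,P \right)} = - 63 s P + s = - 63 P s + s = s - 63 P s$)
$\sqrt{c{\left(Q{\left(-7 \right)},-67 \right)} + 2062} = \sqrt{- 4 \left(1 - -4221\right) + 2062} = \sqrt{- 4 \left(1 + 4221\right) + 2062} = \sqrt{\left(-4\right) 4222 + 2062} = \sqrt{-16888 + 2062} = \sqrt{-14826} = i \sqrt{14826}$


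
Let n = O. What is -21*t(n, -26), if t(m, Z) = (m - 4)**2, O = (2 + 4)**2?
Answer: -21504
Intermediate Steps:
O = 36 (O = 6**2 = 36)
n = 36
t(m, Z) = (-4 + m)**2
-21*t(n, -26) = -21*(-4 + 36)**2 = -21*32**2 = -21*1024 = -21504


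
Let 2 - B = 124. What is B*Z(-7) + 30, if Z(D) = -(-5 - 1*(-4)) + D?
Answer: 762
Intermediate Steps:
B = -122 (B = 2 - 1*124 = 2 - 124 = -122)
Z(D) = 1 + D (Z(D) = -(-5 + 4) + D = -1*(-1) + D = 1 + D)
B*Z(-7) + 30 = -122*(1 - 7) + 30 = -122*(-6) + 30 = 732 + 30 = 762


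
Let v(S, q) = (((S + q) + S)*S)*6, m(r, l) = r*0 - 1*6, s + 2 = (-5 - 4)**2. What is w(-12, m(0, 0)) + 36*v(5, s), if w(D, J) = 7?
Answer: 96127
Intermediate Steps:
s = 79 (s = -2 + (-5 - 4)**2 = -2 + (-9)**2 = -2 + 81 = 79)
m(r, l) = -6 (m(r, l) = 0 - 6 = -6)
v(S, q) = 6*S*(q + 2*S) (v(S, q) = ((q + 2*S)*S)*6 = (S*(q + 2*S))*6 = 6*S*(q + 2*S))
w(-12, m(0, 0)) + 36*v(5, s) = 7 + 36*(6*5*(79 + 2*5)) = 7 + 36*(6*5*(79 + 10)) = 7 + 36*(6*5*89) = 7 + 36*2670 = 7 + 96120 = 96127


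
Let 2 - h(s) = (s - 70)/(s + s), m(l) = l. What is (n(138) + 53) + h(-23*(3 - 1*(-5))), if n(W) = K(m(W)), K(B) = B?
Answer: 35385/184 ≈ 192.31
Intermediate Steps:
h(s) = 2 - (-70 + s)/(2*s) (h(s) = 2 - (s - 70)/(s + s) = 2 - (-70 + s)/(2*s))
n(W) = W
(n(138) + 53) + h(-23*(3 - 1*(-5))) = (138 + 53) + (3/2 + 35/((-23*(3 - 1*(-5))))) = 191 + (3/2 + 35/((-23*(3 + 5)))) = 191 + (3/2 + 35/((-23*8))) = 191 + (3/2 + 35/(-184)) = 191 + (3/2 + 35*(-1/184)) = 191 + (3/2 - 35/184) = 191 + 241/184 = 35385/184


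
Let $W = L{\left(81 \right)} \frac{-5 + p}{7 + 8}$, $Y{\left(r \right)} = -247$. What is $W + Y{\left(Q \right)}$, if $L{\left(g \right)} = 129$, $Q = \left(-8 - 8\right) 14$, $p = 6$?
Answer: $- \frac{1192}{5} \approx -238.4$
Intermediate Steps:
$Q = -224$ ($Q = \left(-16\right) 14 = -224$)
$W = \frac{43}{5}$ ($W = 129 \frac{-5 + 6}{7 + 8} = 129 \cdot 1 \cdot \frac{1}{15} = 129 \cdot \frac{1}{15} = \frac{43}{5} \approx 8.6$)
$W + Y{\left(Q \right)} = \frac{43}{5} - 247 = - \frac{1192}{5}$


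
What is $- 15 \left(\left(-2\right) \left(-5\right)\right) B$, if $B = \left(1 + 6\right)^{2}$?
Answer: $-7350$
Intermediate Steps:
$B = 49$ ($B = 7^{2} = 49$)
$- 15 \left(\left(-2\right) \left(-5\right)\right) B = - 15 \left(\left(-2\right) \left(-5\right)\right) 49 = \left(-15\right) 10 \cdot 49 = \left(-150\right) 49 = -7350$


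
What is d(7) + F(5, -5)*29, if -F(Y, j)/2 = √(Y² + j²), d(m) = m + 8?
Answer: 15 - 290*√2 ≈ -395.12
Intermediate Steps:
d(m) = 8 + m
F(Y, j) = -2*√(Y² + j²)
d(7) + F(5, -5)*29 = (8 + 7) - 2*√(5² + (-5)²)*29 = 15 - 2*√(25 + 25)*29 = 15 - 10*√2*29 = 15 - 290*√2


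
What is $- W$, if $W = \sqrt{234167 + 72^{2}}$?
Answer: $- \sqrt{239351} \approx -489.24$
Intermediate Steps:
$W = \sqrt{239351}$ ($W = \sqrt{234167 + 5184} = \sqrt{239351} \approx 489.24$)
$- W = - \sqrt{239351}$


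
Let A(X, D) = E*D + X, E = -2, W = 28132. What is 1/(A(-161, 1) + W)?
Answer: 1/27969 ≈ 3.5754e-5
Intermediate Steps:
A(X, D) = X - 2*D (A(X, D) = -2*D + X = X - 2*D)
1/(A(-161, 1) + W) = 1/((-161 - 2*1) + 28132) = 1/((-161 - 2) + 28132) = 1/(-163 + 28132) = 1/27969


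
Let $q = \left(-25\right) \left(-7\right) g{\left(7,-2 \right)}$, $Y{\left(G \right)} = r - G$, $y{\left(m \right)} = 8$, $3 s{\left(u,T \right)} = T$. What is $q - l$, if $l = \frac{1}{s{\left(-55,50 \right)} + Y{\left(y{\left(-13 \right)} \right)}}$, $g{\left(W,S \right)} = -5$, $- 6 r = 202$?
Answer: $- \frac{21874}{25} \approx -874.96$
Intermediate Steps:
$r = - \frac{101}{3}$ ($r = \left(- \frac{1}{6}\right) 202 = - \frac{101}{3} \approx -33.667$)
$s{\left(u,T \right)} = \frac{T}{3}$
$Y{\left(G \right)} = - \frac{101}{3} - G$
$q = -875$ ($q = \left(-25\right) \left(-7\right) \left(-5\right) = 175 \left(-5\right) = -875$)
$l = - \frac{1}{25}$ ($l = \frac{1}{\frac{1}{3} \cdot 50 - \frac{125}{3}} = \frac{1}{\frac{50}{3} - \frac{125}{3}} = \frac{1}{-25} = - \frac{1}{25} \approx -0.04$)
$q - l = -875 - - \frac{1}{25} = -875 + \frac{1}{25} = - \frac{21874}{25}$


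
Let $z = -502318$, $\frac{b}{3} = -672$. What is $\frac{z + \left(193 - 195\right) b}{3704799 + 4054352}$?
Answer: $- \frac{498286}{7759151} \approx -0.064219$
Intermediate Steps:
$b = -2016$ ($b = 3 \left(-672\right) = -2016$)
$\frac{z + \left(193 - 195\right) b}{3704799 + 4054352} = \frac{-502318 + \left(193 - 195\right) \left(-2016\right)}{3704799 + 4054352} = \frac{-502318 - -4032}{7759151} = \left(-502318 + 4032\right) \frac{1}{7759151} = \left(-498286\right) \frac{1}{7759151} = - \frac{498286}{7759151}$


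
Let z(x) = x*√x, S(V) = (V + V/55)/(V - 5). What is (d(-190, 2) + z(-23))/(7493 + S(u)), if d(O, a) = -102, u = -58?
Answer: -50490/3709499 - 11385*I*√23/3709499 ≈ -0.013611 - 0.014719*I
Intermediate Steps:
S(V) = 56*V/(55*(-5 + V)) (S(V) = (V + V*(1/55))/(-5 + V) = (V + V/55)/(-5 + V) = (56*V/55)/(-5 + V) = 56*V/(55*(-5 + V)))
z(x) = x^(3/2)
(d(-190, 2) + z(-23))/(7493 + S(u)) = (-102 + (-23)^(3/2))/(7493 + (56/55)*(-58)/(-5 - 58)) = (-102 - 23*I*√23)/(7493 + (56/55)*(-58)/(-63)) = (-102 - 23*I*√23)/(7493 + (56/55)*(-58)*(-1/63)) = (-102 - 23*I*√23)/(7493 + 464/495) = (-102 - 23*I*√23)/(3709499/495) = (-102 - 23*I*√23)*(495/3709499) = -50490/3709499 - 11385*I*√23/3709499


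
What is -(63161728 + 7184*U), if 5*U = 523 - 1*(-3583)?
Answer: -345306144/5 ≈ -6.9061e+7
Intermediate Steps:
U = 4106/5 (U = (523 - 1*(-3583))/5 = (523 + 3583)/5 = (⅕)*4106 = 4106/5 ≈ 821.20)
-(63161728 + 7184*U) = -7184/(1/(4106/5 + 8792)) = -7184/(1/(48066/5)) = -7184/5/48066 = -7184*48066/5 = -345306144/5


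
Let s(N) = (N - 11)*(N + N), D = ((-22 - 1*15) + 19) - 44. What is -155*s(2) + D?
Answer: 5518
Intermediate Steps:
D = -62 (D = ((-22 - 15) + 19) - 44 = (-37 + 19) - 44 = -18 - 44 = -62)
s(N) = 2*N*(-11 + N) (s(N) = (-11 + N)*(2*N) = 2*N*(-11 + N))
-155*s(2) + D = -310*2*(-11 + 2) - 62 = -310*2*(-9) - 62 = -155*(-36) - 62 = 5580 - 62 = 5518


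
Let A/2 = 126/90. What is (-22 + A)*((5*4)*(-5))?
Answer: 1920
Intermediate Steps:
A = 14/5 (A = 2*(126/90) = 2*(126*(1/90)) = 2*(7/5) = 14/5 ≈ 2.8000)
(-22 + A)*((5*4)*(-5)) = (-22 + 14/5)*((5*4)*(-5)) = -384*(-5) = -96/5*(-100) = 1920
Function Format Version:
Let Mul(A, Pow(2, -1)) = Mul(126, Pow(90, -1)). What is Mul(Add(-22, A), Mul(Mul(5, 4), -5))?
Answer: 1920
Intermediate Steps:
A = Rational(14, 5) (A = Mul(2, Mul(126, Pow(90, -1))) = Mul(2, Mul(126, Rational(1, 90))) = Mul(2, Rational(7, 5)) = Rational(14, 5) ≈ 2.8000)
Mul(Add(-22, A), Mul(Mul(5, 4), -5)) = Mul(Add(-22, Rational(14, 5)), Mul(Mul(5, 4), -5)) = Mul(Rational(-96, 5), Mul(20, -5)) = Mul(Rational(-96, 5), -100) = 1920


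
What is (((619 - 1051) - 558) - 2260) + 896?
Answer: -2354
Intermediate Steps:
(((619 - 1051) - 558) - 2260) + 896 = ((-432 - 558) - 2260) + 896 = (-990 - 2260) + 896 = -3250 + 896 = -2354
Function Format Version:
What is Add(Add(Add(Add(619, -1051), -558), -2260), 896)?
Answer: -2354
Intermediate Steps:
Add(Add(Add(Add(619, -1051), -558), -2260), 896) = Add(Add(Add(-432, -558), -2260), 896) = Add(Add(-990, -2260), 896) = Add(-3250, 896) = -2354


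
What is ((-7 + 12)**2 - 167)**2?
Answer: 20164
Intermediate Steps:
((-7 + 12)**2 - 167)**2 = (5**2 - 167)**2 = (25 - 167)**2 = (-142)**2 = 20164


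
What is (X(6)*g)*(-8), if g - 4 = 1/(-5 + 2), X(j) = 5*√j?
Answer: -440*√6/3 ≈ -359.26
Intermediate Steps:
g = 11/3 (g = 4 + 1/(-5 + 2) = 4 + 1/(-3) = 4 - ⅓ = 11/3 ≈ 3.6667)
(X(6)*g)*(-8) = ((5*√6)*(11/3))*(-8) = (55*√6/3)*(-8) = -440*√6/3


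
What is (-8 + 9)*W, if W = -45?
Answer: -45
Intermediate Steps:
(-8 + 9)*W = (-8 + 9)*(-45) = 1*(-45) = -45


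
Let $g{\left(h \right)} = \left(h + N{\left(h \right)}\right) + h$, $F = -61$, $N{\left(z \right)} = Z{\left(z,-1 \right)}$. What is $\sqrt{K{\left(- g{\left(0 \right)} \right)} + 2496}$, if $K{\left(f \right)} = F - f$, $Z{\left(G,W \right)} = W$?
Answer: $\sqrt{2434} \approx 49.336$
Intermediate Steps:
$N{\left(z \right)} = -1$
$g{\left(h \right)} = -1 + 2 h$ ($g{\left(h \right)} = \left(h - 1\right) + h = \left(-1 + h\right) + h = -1 + 2 h$)
$K{\left(f \right)} = -61 - f$
$\sqrt{K{\left(- g{\left(0 \right)} \right)} + 2496} = \sqrt{\left(-61 - - (-1 + 2 \cdot 0)\right) + 2496} = \sqrt{\left(-61 - - (-1 + 0)\right) + 2496} = \sqrt{\left(-61 - \left(-1\right) \left(-1\right)\right) + 2496} = \sqrt{\left(-61 - 1\right) + 2496} = \sqrt{-62 + 2496} = \sqrt{2434}$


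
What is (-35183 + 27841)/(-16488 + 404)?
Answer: 3671/8042 ≈ 0.45648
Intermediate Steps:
(-35183 + 27841)/(-16488 + 404) = -7342/(-16084) = -7342*(-1/16084) = 3671/8042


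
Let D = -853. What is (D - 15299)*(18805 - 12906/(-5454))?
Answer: -30681434688/101 ≈ -3.0378e+8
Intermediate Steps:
(D - 15299)*(18805 - 12906/(-5454)) = (-853 - 15299)*(18805 - 12906/(-5454)) = -16152*(18805 - 12906*(-1/5454)) = -16152*(18805 + 239/101) = -16152*1899544/101 = -30681434688/101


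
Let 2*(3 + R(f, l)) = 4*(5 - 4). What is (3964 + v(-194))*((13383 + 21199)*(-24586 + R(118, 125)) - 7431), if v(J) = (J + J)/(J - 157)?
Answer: -1183372022263880/351 ≈ -3.3714e+12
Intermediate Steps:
R(f, l) = -1 (R(f, l) = -3 + (4*(5 - 4))/2 = -3 + (4*1)/2 = -3 + (½)*4 = -3 + 2 = -1)
v(J) = 2*J/(-157 + J) (v(J) = (2*J)/(-157 + J) = 2*J/(-157 + J))
(3964 + v(-194))*((13383 + 21199)*(-24586 + R(118, 125)) - 7431) = (3964 + 2*(-194)/(-157 - 194))*((13383 + 21199)*(-24586 - 1) - 7431) = (3964 + 2*(-194)/(-351))*(34582*(-24587) - 7431) = (3964 + 2*(-194)*(-1/351))*(-850267634 - 7431) = (3964 + 388/351)*(-850275065) = (1391752/351)*(-850275065) = -1183372022263880/351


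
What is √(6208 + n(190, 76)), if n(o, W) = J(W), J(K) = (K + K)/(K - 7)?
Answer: 2*√7391694/69 ≈ 78.805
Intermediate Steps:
J(K) = 2*K/(-7 + K) (J(K) = (2*K)/(-7 + K) = 2*K/(-7 + K))
n(o, W) = 2*W/(-7 + W)
√(6208 + n(190, 76)) = √(6208 + 2*76/(-7 + 76)) = √(6208 + 2*76/69) = √(6208 + 2*76*(1/69)) = √(6208 + 152/69) = √(428504/69) = 2*√7391694/69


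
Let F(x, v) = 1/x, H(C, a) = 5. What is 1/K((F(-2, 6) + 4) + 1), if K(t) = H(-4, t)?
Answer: ⅕ ≈ 0.20000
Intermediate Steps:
K(t) = 5
1/K((F(-2, 6) + 4) + 1) = 1/5 = ⅕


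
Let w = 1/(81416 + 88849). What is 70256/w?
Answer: 11962137840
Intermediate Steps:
w = 1/170265 ≈ 5.8732e-6
70256/w = 70256/(1/170265) = 70256*170265 = 11962137840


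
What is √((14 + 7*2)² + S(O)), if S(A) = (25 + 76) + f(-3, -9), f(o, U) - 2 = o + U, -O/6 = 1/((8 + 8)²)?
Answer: 5*√35 ≈ 29.580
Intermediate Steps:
O = -3/128 (O = -6/(8 + 8)² = -6/(16²) = -6/256 = -6*1/256 = -3/128 ≈ -0.023438)
f(o, U) = 2 + U + o (f(o, U) = 2 + (o + U) = 2 + (U + o) = 2 + U + o)
S(A) = 91 (S(A) = (25 + 76) + (2 - 9 - 3) = 101 - 10 = 91)
√((14 + 7*2)² + S(O)) = √((14 + 7*2)² + 91) = √((14 + 14)² + 91) = √(28² + 91) = √(784 + 91) = √875 = 5*√35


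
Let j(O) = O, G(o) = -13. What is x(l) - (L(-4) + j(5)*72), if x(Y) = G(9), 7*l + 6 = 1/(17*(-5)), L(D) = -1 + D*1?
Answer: -368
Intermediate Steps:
L(D) = -1 + D
l = -73/85 (l = -6/7 + 1/(7*((17*(-5)))) = -6/7 + (⅐)/(-85) = -6/7 + (⅐)*(-1/85) = -6/7 - 1/595 = -73/85 ≈ -0.85882)
x(Y) = -13
x(l) - (L(-4) + j(5)*72) = -13 - ((-1 - 4) + 5*72) = -13 - (-5 + 360) = -13 - 1*355 = -13 - 355 = -368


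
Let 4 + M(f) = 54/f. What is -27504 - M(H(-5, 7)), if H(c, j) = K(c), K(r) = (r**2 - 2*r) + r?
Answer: -137509/5 ≈ -27502.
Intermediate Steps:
K(r) = r**2 - r
H(c, j) = c*(-1 + c)
M(f) = -4 + 54/f
-27504 - M(H(-5, 7)) = -27504 - (-4 + 54/((-5*(-1 - 5)))) = -27504 - (-4 + 54/((-5*(-6)))) = -27504 - (-4 + 54/30) = -27504 - (-4 + 54*(1/30)) = -27504 - (-4 + 9/5) = -27504 - 1*(-11/5) = -27504 + 11/5 = -137509/5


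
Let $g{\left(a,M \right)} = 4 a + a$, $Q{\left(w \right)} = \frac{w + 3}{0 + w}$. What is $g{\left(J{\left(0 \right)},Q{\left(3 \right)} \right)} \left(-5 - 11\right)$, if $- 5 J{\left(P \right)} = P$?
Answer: $0$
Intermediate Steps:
$J{\left(P \right)} = - \frac{P}{5}$
$Q{\left(w \right)} = \frac{3 + w}{w}$
$g{\left(a,M \right)} = 5 a$
$g{\left(J{\left(0 \right)},Q{\left(3 \right)} \right)} \left(-5 - 11\right) = 5 \left(\left(- \frac{1}{5}\right) 0\right) \left(-5 - 11\right) = 5 \cdot 0 \left(-16\right) = 0 \left(-16\right) = 0$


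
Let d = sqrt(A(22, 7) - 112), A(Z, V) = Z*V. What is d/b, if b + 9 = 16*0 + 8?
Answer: -sqrt(42) ≈ -6.4807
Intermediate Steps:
A(Z, V) = V*Z
b = -1 (b = -9 + (16*0 + 8) = -9 + (0 + 8) = -9 + 8 = -1)
d = sqrt(42) (d = sqrt(7*22 - 112) = sqrt(154 - 112) = sqrt(42) ≈ 6.4807)
d/b = sqrt(42)/(-1) = sqrt(42)*(-1) = -sqrt(42)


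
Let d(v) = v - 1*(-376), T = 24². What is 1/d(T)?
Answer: 1/952 ≈ 0.0010504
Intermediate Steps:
T = 576
d(v) = 376 + v (d(v) = v + 376 = 376 + v)
1/d(T) = 1/(376 + 576) = 1/952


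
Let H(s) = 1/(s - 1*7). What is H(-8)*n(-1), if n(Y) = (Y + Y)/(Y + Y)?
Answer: -1/15 ≈ -0.066667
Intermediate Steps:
n(Y) = 1 (n(Y) = (2*Y)/((2*Y)) = (2*Y)*(1/(2*Y)) = 1)
H(s) = 1/(-7 + s) (H(s) = 1/(s - 7) = 1/(-7 + s))
H(-8)*n(-1) = 1/(-7 - 8) = 1/(-15) = -1/15*1 = -1/15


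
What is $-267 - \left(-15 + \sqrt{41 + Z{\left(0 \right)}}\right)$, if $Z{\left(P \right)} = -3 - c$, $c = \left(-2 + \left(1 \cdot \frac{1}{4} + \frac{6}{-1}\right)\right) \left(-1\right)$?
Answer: $- \frac{515}{2} \approx -257.5$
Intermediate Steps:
$c = \frac{31}{4}$ ($c = \left(-2 + \left(1 \cdot \frac{1}{4} + 6 \left(-1\right)\right)\right) \left(-1\right) = \left(-2 + \left(\frac{1}{4} - 6\right)\right) \left(-1\right) = \left(-2 - \frac{23}{4}\right) \left(-1\right) = \left(- \frac{31}{4}\right) \left(-1\right) = \frac{31}{4} \approx 7.75$)
$Z{\left(P \right)} = - \frac{43}{4}$ ($Z{\left(P \right)} = -3 - \frac{31}{4} = - \frac{43}{4}$)
$-267 - \left(-15 + \sqrt{41 + Z{\left(0 \right)}}\right) = -267 + \left(15 - \sqrt{41 - \frac{43}{4}}\right) = -267 + \left(15 - \sqrt{\frac{121}{4}}\right) = -267 + \left(15 - \frac{11}{2}\right) = -267 + \frac{19}{2} = - \frac{515}{2}$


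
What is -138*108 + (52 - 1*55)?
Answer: -14907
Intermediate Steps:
-138*108 + (52 - 1*55) = -14904 + (52 - 55) = -14904 - 3 = -14907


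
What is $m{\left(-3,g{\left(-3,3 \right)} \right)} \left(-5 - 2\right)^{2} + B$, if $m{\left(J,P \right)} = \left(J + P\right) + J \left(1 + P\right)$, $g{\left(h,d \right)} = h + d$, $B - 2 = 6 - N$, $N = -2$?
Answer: $-284$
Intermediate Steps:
$B = 10$ ($B = 2 + \left(6 - -2\right) = 2 + \left(6 + 2\right) = 2 + 8 = 10$)
$g{\left(h,d \right)} = d + h$
$m{\left(J,P \right)} = J + P + J \left(1 + P\right)$
$m{\left(-3,g{\left(-3,3 \right)} \right)} \left(-5 - 2\right)^{2} + B = \left(\left(3 - 3\right) + 2 \left(-3\right) - 3 \left(3 - 3\right)\right) \left(-5 - 2\right)^{2} + 10 = \left(0 - 6 - 0\right) \left(-7\right)^{2} + 10 = \left(0 - 6 + 0\right) 49 + 10 = \left(-6\right) 49 + 10 = -294 + 10 = -284$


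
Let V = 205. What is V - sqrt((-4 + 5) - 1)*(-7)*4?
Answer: 205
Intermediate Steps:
V - sqrt((-4 + 5) - 1)*(-7)*4 = 205 - sqrt((-4 + 5) - 1)*(-7)*4 = 205 - sqrt(1 - 1)*(-7)*4 = 205 - sqrt(0)*(-7)*4 = 205 - 0*(-7)*4 = 205 - 0*4 = 205 - 1*0 = 205 + 0 = 205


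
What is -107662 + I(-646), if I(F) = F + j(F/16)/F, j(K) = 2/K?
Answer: -11299665324/104329 ≈ -1.0831e+5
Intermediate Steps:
I(F) = F + 32/F**2 (I(F) = F + (2/((F/16)))/F = F + (2*(16/F))/F = F + (32/F)/F = F + 32/F**2)
-107662 + I(-646) = -107662 + (-646 + 32/(-646)**2) = -107662 + (-646 + 32*(1/417316)) = -107662 + (-646 + 8/104329) = -107662 - 67396526/104329 = -11299665324/104329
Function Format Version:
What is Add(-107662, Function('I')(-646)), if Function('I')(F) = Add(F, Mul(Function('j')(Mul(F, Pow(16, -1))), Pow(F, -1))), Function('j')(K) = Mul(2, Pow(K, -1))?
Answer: Rational(-11299665324, 104329) ≈ -1.0831e+5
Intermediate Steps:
Function('I')(F) = Add(F, Mul(32, Pow(F, -2))) (Function('I')(F) = Add(F, Mul(Mul(2, Pow(Mul(F, Pow(16, -1)), -1)), Pow(F, -1))) = Add(F, Mul(Mul(2, Pow(Mul(F, Rational(1, 16)), -1)), Pow(F, -1))) = Add(F, Mul(Mul(2, Pow(Mul(Rational(1, 16), F), -1)), Pow(F, -1))) = Add(F, Mul(Mul(2, Mul(16, Pow(F, -1))), Pow(F, -1))) = Add(F, Mul(Mul(32, Pow(F, -1)), Pow(F, -1))) = Add(F, Mul(32, Pow(F, -2))))
Add(-107662, Function('I')(-646)) = Add(-107662, Add(-646, Mul(32, Pow(-646, -2)))) = Add(-107662, Add(-646, Mul(32, Rational(1, 417316)))) = Add(-107662, Add(-646, Rational(8, 104329))) = Add(-107662, Rational(-67396526, 104329)) = Rational(-11299665324, 104329)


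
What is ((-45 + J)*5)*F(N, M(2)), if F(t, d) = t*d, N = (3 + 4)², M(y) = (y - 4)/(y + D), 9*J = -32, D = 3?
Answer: 42826/9 ≈ 4758.4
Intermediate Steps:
J = -32/9 (J = (⅑)*(-32) = -32/9 ≈ -3.5556)
M(y) = (-4 + y)/(3 + y) (M(y) = (y - 4)/(y + 3) = (-4 + y)/(3 + y))
N = 49 (N = 7² = 49)
F(t, d) = d*t
((-45 + J)*5)*F(N, M(2)) = ((-45 - 32/9)*5)*(((-4 + 2)/(3 + 2))*49) = (-437/9*5)*((-2/5)*49) = -2185*(⅕)*(-2)*49/9 = -(-874)*49/9 = -2185/9*(-98/5) = 42826/9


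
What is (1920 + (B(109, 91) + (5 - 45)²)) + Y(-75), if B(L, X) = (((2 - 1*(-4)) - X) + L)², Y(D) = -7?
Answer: 4089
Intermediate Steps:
B(L, X) = (6 + L - X)² (B(L, X) = (((2 + 4) - X) + L)² = ((6 - X) + L)² = (6 + L - X)²)
(1920 + (B(109, 91) + (5 - 45)²)) + Y(-75) = (1920 + ((6 + 109 - 1*91)² + (5 - 45)²)) - 7 = (1920 + ((6 + 109 - 91)² + (-40)²)) - 7 = (1920 + (24² + 1600)) - 7 = (1920 + (576 + 1600)) - 7 = (1920 + 2176) - 7 = 4096 - 7 = 4089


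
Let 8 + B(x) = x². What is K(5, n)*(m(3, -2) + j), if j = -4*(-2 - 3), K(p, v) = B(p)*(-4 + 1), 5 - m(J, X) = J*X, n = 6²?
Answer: -1581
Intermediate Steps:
B(x) = -8 + x²
n = 36
m(J, X) = 5 - J*X
K(p, v) = 24 - 3*p² (K(p, v) = (-8 + p²)*(-4 + 1) = (-8 + p²)*(-3) = 24 - 3*p²)
j = 20 (j = -4*(-5) = 20)
K(5, n)*(m(3, -2) + j) = (24 - 3*5²)*((5 - 1*3*(-2)) + 20) = (24 - 3*25)*((5 + 6) + 20) = (24 - 75)*(11 + 20) = -51*31 = -1581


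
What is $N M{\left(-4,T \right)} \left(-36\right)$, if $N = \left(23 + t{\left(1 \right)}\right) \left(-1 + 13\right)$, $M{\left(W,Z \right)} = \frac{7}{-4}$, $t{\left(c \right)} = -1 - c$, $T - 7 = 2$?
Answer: $15876$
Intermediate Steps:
$T = 9$ ($T = 7 + 2 = 9$)
$M{\left(W,Z \right)} = - \frac{7}{4}$ ($M{\left(W,Z \right)} = 7 \left(- \frac{1}{4}\right) = - \frac{7}{4}$)
$N = 252$ ($N = \left(23 - 2\right) \left(-1 + 13\right) = \left(23 - 2\right) 12 = 21 \cdot 12 = 252$)
$N M{\left(-4,T \right)} \left(-36\right) = 252 \left(- \frac{7}{4}\right) \left(-36\right) = \left(-441\right) \left(-36\right) = 15876$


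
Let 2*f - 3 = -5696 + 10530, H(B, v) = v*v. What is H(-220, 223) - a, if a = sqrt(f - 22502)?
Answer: 49729 - 3*I*sqrt(8926)/2 ≈ 49729.0 - 141.72*I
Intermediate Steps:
H(B, v) = v**2
f = 4837/2 (f = 3/2 + (-5696 + 10530)/2 = 3/2 + (1/2)*4834 = 3/2 + 2417 = 4837/2 ≈ 2418.5)
a = 3*I*sqrt(8926)/2 (a = sqrt(4837/2 - 22502) = sqrt(-40167/2) = 3*I*sqrt(8926)/2 ≈ 141.72*I)
H(-220, 223) - a = 223**2 - 3*I*sqrt(8926)/2 = 49729 - 3*I*sqrt(8926)/2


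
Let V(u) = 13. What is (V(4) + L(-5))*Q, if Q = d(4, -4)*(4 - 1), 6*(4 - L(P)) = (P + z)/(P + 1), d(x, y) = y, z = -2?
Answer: -401/2 ≈ -200.50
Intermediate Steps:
L(P) = 4 - (-2 + P)/(6*(1 + P)) (L(P) = 4 - (P - 2)/(6*(P + 1)) = 4 - (-2 + P)/(6*(1 + P)))
Q = -12 (Q = -4*(4 - 1) = -4*3 = -12)
(V(4) + L(-5))*Q = (13 + (26 + 23*(-5))/(6*(1 - 5)))*(-12) = (13 + (1/6)*(26 - 115)/(-4))*(-12) = (13 + (1/6)*(-1/4)*(-89))*(-12) = (13 + 89/24)*(-12) = (401/24)*(-12) = -401/2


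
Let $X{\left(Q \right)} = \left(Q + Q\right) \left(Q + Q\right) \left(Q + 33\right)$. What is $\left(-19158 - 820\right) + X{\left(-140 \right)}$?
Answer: $-8408778$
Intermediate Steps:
$X{\left(Q \right)} = 4 Q^{2} \left(33 + Q\right)$ ($X{\left(Q \right)} = 2 Q 2 Q \left(33 + Q\right) = 4 Q^{2} \left(33 + Q\right)$)
$\left(-19158 - 820\right) + X{\left(-140 \right)} = \left(-19158 - 820\right) + 4 \left(-140\right)^{2} \left(33 - 140\right) = -19978 + 4 \cdot 19600 \left(-107\right) = -19978 - 8388800 = -8408778$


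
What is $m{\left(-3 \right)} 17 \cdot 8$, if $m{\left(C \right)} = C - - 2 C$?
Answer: $-1224$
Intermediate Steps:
$m{\left(C \right)} = 3 C$ ($m{\left(C \right)} = C + 2 C = 3 C$)
$m{\left(-3 \right)} 17 \cdot 8 = 3 \left(-3\right) 17 \cdot 8 = \left(-9\right) 17 \cdot 8 = \left(-153\right) 8 = -1224$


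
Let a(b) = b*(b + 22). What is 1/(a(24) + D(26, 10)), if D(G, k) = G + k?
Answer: 1/1140 ≈ 0.00087719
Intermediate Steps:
a(b) = b*(22 + b)
1/(a(24) + D(26, 10)) = 1/(24*(22 + 24) + (26 + 10)) = 1/(24*46 + 36) = 1/(1104 + 36) = 1/1140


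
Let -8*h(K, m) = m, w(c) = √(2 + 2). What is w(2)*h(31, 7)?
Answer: -7/4 ≈ -1.7500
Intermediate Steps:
w(c) = 2 (w(c) = √4 = 2)
h(K, m) = -m/8
w(2)*h(31, 7) = 2*(-⅛*7) = 2*(-7/8) = -7/4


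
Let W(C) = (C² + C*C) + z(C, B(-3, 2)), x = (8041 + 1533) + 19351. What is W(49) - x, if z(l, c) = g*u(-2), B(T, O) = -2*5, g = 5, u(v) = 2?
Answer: -24113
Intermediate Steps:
x = 28925 (x = 9574 + 19351 = 28925)
B(T, O) = -10
z(l, c) = 10 (z(l, c) = 5*2 = 10)
W(C) = 10 + 2*C² (W(C) = (C² + C*C) + 10 = (C² + C²) + 10 = 2*C² + 10 = 10 + 2*C²)
W(49) - x = (10 + 2*49²) - 1*28925 = (10 + 2*2401) - 28925 = (10 + 4802) - 28925 = 4812 - 28925 = -24113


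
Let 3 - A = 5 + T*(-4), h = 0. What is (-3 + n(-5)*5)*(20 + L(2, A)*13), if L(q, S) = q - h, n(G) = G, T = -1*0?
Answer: -1288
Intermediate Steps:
T = 0
A = -2 (A = 3 - (5 + 0*(-4)) = 3 - (5 + 0) = 3 - 1*5 = 3 - 5 = -2)
L(q, S) = q (L(q, S) = q - 1*0 = q + 0 = q)
(-3 + n(-5)*5)*(20 + L(2, A)*13) = (-3 - 5*5)*(20 + 2*13) = (-3 - 25)*(20 + 26) = -28*46 = -1288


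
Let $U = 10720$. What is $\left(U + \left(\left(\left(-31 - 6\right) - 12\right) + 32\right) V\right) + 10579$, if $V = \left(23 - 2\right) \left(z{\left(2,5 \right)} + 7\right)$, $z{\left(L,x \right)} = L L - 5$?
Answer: $19157$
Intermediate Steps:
$z{\left(L,x \right)} = -5 + L^{2}$ ($z{\left(L,x \right)} = L^{2} - 5 = -5 + L^{2}$)
$V = 126$ ($V = \left(23 - 2\right) \left(\left(-5 + 2^{2}\right) + 7\right) = 21 \left(\left(-5 + 4\right) + 7\right) = 21 \left(-1 + 7\right) = 21 \cdot 6 = 126$)
$\left(U + \left(\left(\left(-31 - 6\right) - 12\right) + 32\right) V\right) + 10579 = \left(10720 + \left(\left(\left(-31 - 6\right) - 12\right) + 32\right) 126\right) + 10579 = \left(10720 + \left(\left(-37 - 12\right) + 32\right) 126\right) + 10579 = \left(10720 + \left(-49 + 32\right) 126\right) + 10579 = \left(10720 - 2142\right) + 10579 = 8578 + 10579 = 19157$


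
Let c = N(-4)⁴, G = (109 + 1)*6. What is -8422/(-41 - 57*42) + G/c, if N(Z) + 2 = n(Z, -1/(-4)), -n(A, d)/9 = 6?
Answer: 20706933103/5986749440 ≈ 3.4588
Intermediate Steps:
n(A, d) = -54 (n(A, d) = -9*6 = -54)
N(Z) = -56 (N(Z) = -2 - 54 = -56)
G = 660 (G = 110*6 = 660)
c = 9834496 (c = (-56)⁴ = 9834496)
-8422/(-41 - 57*42) + G/c = -8422/(-41 - 57*42) + 660/9834496 = -8422/(-41 - 2394) + 660*(1/9834496) = -8422/(-2435) + 165/2458624 = -8422*(-1/2435) + 165/2458624 = 8422/2435 + 165/2458624 = 20706933103/5986749440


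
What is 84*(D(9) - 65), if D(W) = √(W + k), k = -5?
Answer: -5292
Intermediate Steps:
D(W) = √(-5 + W) (D(W) = √(W - 5) = √(-5 + W))
84*(D(9) - 65) = 84*(√(-5 + 9) - 65) = 84*(√4 - 65) = 84*(2 - 65) = 84*(-63) = -5292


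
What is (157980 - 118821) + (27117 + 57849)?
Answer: 124125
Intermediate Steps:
(157980 - 118821) + (27117 + 57849) = 39159 + 84966 = 124125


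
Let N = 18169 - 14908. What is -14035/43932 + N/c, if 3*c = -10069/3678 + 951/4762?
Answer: -16803978696292/4358956575 ≈ -3855.0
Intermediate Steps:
c = -11112700/13135977 (c = (-10069/3678 + 951/4762)/3 = (⅓)*(-11112700/4378659) = -11112700/13135977 ≈ -0.84597)
N = 3261
-14035/43932 + N/c = -14035/43932 + 3261/(-11112700/13135977) = -14035*1/43932 + 3261*(-13135977/11112700) = -2005/6276 - 42836420997/11112700 = -16803978696292/4358956575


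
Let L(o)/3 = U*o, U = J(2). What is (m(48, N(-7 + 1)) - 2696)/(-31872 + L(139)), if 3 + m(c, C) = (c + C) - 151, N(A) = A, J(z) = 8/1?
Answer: 117/1189 ≈ 0.098402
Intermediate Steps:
J(z) = 8 (J(z) = 8*1 = 8)
U = 8
m(c, C) = -154 + C + c (m(c, C) = -3 + ((c + C) - 151) = -3 + ((C + c) - 151) = -3 + (-151 + C + c) = -154 + C + c)
L(o) = 24*o (L(o) = 3*(8*o) = 24*o)
(m(48, N(-7 + 1)) - 2696)/(-31872 + L(139)) = ((-154 + (-7 + 1) + 48) - 2696)/(-31872 + 24*139) = ((-154 - 6 + 48) - 2696)/(-31872 + 3336) = (-112 - 2696)/(-28536) = -2808*(-1/28536) = 117/1189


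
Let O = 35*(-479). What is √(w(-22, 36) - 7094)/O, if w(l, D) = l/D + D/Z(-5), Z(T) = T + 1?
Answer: -I*√255730/100590 ≈ -0.0050273*I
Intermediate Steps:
Z(T) = 1 + T
O = -16765
w(l, D) = -D/4 + l/D (w(l, D) = l/D + D/(1 - 5) = l/D + D/(-4) = l/D + D*(-¼) = l/D - D/4 = -D/4 + l/D)
√(w(-22, 36) - 7094)/O = √((-¼*36 - 22/36) - 7094)/(-16765) = √((-9 - 22*1/36) - 7094)*(-1/16765) = √((-9 - 11/18) - 7094)*(-1/16765) = √(-173/18 - 7094)*(-1/16765) = √(-127865/18)*(-1/16765) = (I*√255730/6)*(-1/16765) = -I*√255730/100590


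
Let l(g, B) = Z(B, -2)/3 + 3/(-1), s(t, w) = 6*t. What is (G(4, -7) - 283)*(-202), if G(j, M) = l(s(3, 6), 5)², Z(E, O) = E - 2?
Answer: 56358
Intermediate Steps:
Z(E, O) = -2 + E
l(g, B) = -11/3 + B/3 (l(g, B) = (-2 + B)/3 + 3/(-1) = (-2 + B)*(⅓) + 3*(-1) = (-⅔ + B/3) - 3 = -11/3 + B/3)
G(j, M) = 4 (G(j, M) = (-11/3 + (⅓)*5)² = (-11/3 + 5/3)² = (-2)² = 4)
(G(4, -7) - 283)*(-202) = (4 - 283)*(-202) = -279*(-202) = 56358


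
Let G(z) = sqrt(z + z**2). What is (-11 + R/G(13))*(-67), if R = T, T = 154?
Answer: 737 - 737*sqrt(182)/13 ≈ -27.821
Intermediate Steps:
R = 154
(-11 + R/G(13))*(-67) = (-11 + 154/(sqrt(13*(1 + 13))))*(-67) = (-11 + 154/(sqrt(13*14)))*(-67) = (-11 + 154/(sqrt(182)))*(-67) = (-11 + 154*(sqrt(182)/182))*(-67) = (-11 + 11*sqrt(182)/13)*(-67) = 737 - 737*sqrt(182)/13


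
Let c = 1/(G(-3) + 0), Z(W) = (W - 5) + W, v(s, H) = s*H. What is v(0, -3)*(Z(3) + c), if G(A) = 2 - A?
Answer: 0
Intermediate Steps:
v(s, H) = H*s
Z(W) = -5 + 2*W (Z(W) = (-5 + W) + W = -5 + 2*W)
c = ⅕ (c = 1/((2 - 1*(-3)) + 0) = 1/((2 + 3) + 0) = 1/(5 + 0) = 1/5 = ⅕ ≈ 0.20000)
v(0, -3)*(Z(3) + c) = (-3*0)*((-5 + 2*3) + ⅕) = 0*((-5 + 6) + ⅕) = 0*(1 + ⅕) = 0*(6/5) = 0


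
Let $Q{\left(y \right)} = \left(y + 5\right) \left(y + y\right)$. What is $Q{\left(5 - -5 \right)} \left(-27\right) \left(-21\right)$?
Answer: $170100$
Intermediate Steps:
$Q{\left(y \right)} = 2 y \left(5 + y\right)$ ($Q{\left(y \right)} = \left(5 + y\right) 2 y = 2 y \left(5 + y\right)$)
$Q{\left(5 - -5 \right)} \left(-27\right) \left(-21\right) = 2 \left(5 - -5\right) \left(5 + \left(5 - -5\right)\right) \left(-27\right) \left(-21\right) = 2 \left(5 + 5\right) \left(5 + \left(5 + 5\right)\right) \left(-27\right) \left(-21\right) = 2 \cdot 10 \left(5 + 10\right) \left(-27\right) \left(-21\right) = 2 \cdot 10 \cdot 15 \left(-27\right) \left(-21\right) = 300 \left(-27\right) \left(-21\right) = \left(-8100\right) \left(-21\right) = 170100$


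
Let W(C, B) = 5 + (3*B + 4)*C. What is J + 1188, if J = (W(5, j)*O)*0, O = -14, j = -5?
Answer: 1188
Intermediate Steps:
W(C, B) = 5 + C*(4 + 3*B) (W(C, B) = 5 + (4 + 3*B)*C = 5 + C*(4 + 3*B))
J = 0 (J = ((5 + 4*5 + 3*(-5)*5)*(-14))*0 = ((5 + 20 - 75)*(-14))*0 = -50*(-14)*0 = 700*0 = 0)
J + 1188 = 0 + 1188 = 1188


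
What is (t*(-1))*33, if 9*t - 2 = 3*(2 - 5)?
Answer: 77/3 ≈ 25.667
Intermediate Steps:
t = -7/9 (t = 2/9 + (3*(2 - 5))/9 = 2/9 + (3*(-3))/9 = 2/9 + (1/9)*(-9) = 2/9 - 1 = -7/9 ≈ -0.77778)
(t*(-1))*33 = -7/9*(-1)*33 = (7/9)*33 = 77/3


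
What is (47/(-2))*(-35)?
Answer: 1645/2 ≈ 822.50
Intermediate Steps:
(47/(-2))*(-35) = (47*(-½))*(-35) = -47/2*(-35) = 1645/2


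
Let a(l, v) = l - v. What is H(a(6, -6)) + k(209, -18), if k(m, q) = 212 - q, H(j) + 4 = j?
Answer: 238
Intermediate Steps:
H(j) = -4 + j
H(a(6, -6)) + k(209, -18) = (-4 + (6 - 1*(-6))) + (212 - 1*(-18)) = (-4 + (6 + 6)) + (212 + 18) = (-4 + 12) + 230 = 8 + 230 = 238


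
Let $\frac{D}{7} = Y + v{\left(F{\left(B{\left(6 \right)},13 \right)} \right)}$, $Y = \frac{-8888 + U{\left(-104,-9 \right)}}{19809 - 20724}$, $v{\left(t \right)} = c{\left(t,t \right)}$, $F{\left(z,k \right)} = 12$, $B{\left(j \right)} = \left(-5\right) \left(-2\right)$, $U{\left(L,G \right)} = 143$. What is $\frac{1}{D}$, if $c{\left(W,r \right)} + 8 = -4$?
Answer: $- \frac{61}{1043} \approx -0.058485$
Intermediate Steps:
$B{\left(j \right)} = 10$
$c{\left(W,r \right)} = -12$ ($c{\left(W,r \right)} = -8 - 4 = -12$)
$v{\left(t \right)} = -12$
$Y = \frac{583}{61}$ ($Y = \frac{-8888 + 143}{19809 - 20724} = - \frac{8745}{-915} = \left(-8745\right) \left(- \frac{1}{915}\right) = \frac{583}{61} \approx 9.5574$)
$D = - \frac{1043}{61}$ ($D = 7 \left(\frac{583}{61} - 12\right) = 7 \left(- \frac{149}{61}\right) = - \frac{1043}{61} \approx -17.098$)
$\frac{1}{D} = \frac{1}{- \frac{1043}{61}} = - \frac{61}{1043}$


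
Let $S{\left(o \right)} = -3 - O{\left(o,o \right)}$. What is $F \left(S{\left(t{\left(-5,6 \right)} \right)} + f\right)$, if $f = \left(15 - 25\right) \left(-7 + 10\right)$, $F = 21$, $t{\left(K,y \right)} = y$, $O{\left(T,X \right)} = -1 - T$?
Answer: $-546$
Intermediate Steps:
$S{\left(o \right)} = -2 + o$ ($S{\left(o \right)} = -3 - \left(-1 - o\right) = -3 + \left(1 + o\right) = -2 + o$)
$f = -30$ ($f = \left(-10\right) 3 = -30$)
$F \left(S{\left(t{\left(-5,6 \right)} \right)} + f\right) = 21 \left(\left(-2 + 6\right) - 30\right) = 21 \left(4 - 30\right) = 21 \left(-26\right) = -546$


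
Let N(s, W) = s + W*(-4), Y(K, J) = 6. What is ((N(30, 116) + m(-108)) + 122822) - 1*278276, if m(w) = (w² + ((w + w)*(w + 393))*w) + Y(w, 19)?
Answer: 6504262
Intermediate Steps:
N(s, W) = s - 4*W
m(w) = 6 + w² + 2*w²*(393 + w) (m(w) = (w² + ((w + w)*(w + 393))*w) + 6 = (w² + ((2*w)*(393 + w))*w) + 6 = (w² + (2*w*(393 + w))*w) + 6 = (w² + 2*w²*(393 + w)) + 6 = 6 + w² + 2*w²*(393 + w))
((N(30, 116) + m(-108)) + 122822) - 1*278276 = (((30 - 4*116) + (6 + 2*(-108)³ + 787*(-108)²)) + 122822) - 1*278276 = (((30 - 464) + (6 + 2*(-1259712) + 787*11664)) + 122822) - 278276 = ((-434 + (6 - 2519424 + 9179568)) + 122822) - 278276 = ((-434 + 6660150) + 122822) - 278276 = (6659716 + 122822) - 278276 = 6782538 - 278276 = 6504262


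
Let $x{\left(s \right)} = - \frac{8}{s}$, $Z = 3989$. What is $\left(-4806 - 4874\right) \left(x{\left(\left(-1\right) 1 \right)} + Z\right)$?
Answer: $-38690960$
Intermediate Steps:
$\left(-4806 - 4874\right) \left(x{\left(\left(-1\right) 1 \right)} + Z\right) = \left(-4806 - 4874\right) \left(- \frac{8}{\left(-1\right) 1} + 3989\right) = - 9680 \left(- \frac{8}{-1} + 3989\right) = - 9680 \left(\left(-8\right) \left(-1\right) + 3989\right) = - 9680 \left(8 + 3989\right) = \left(-9680\right) 3997 = -38690960$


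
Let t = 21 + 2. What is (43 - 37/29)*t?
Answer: 27830/29 ≈ 959.66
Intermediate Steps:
t = 23
(43 - 37/29)*t = (43 - 37/29)*23 = (1210/29)*23 = 27830/29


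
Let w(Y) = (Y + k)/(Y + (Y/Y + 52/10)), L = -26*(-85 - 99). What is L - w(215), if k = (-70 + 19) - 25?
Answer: 5290409/1106 ≈ 4783.4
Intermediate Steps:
k = -76 (k = -51 - 25 = -76)
L = 4784 (L = -26*(-184) = 4784)
w(Y) = (-76 + Y)/(31/5 + Y) (w(Y) = (Y - 76)/(Y + (Y/Y + 52/10)) = (-76 + Y)/(Y + (1 + 52*(⅒))) = (-76 + Y)/(Y + (1 + 26/5)) = (-76 + Y)/(Y + 31/5) = (-76 + Y)/(31/5 + Y))
L - w(215) = 4784 - 5*(-76 + 215)/(31 + 5*215) = 4784 - 5*139/(31 + 1075) = 4784 - 5*139/1106 = 4784 - 1*695/1106 = 4784 - 695/1106 = 5290409/1106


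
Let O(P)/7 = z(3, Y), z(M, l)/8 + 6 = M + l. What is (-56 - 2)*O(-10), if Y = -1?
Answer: 12992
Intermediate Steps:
z(M, l) = -48 + 8*M + 8*l (z(M, l) = -48 + 8*(M + l) = -48 + (8*M + 8*l) = -48 + 8*M + 8*l)
O(P) = -224 (O(P) = 7*(-48 + 8*3 + 8*(-1)) = 7*(-48 + 24 - 8) = 7*(-32) = -224)
(-56 - 2)*O(-10) = (-56 - 2)*(-224) = -58*(-224) = 12992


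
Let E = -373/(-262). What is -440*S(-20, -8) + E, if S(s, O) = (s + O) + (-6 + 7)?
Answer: 3112933/262 ≈ 11881.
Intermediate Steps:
E = 373/262 (E = -373*(-1/262) = 373/262 ≈ 1.4237)
S(s, O) = 1 + O + s (S(s, O) = (O + s) + 1 = 1 + O + s)
-440*S(-20, -8) + E = -440*(1 - 8 - 20) + 373/262 = -440*(-27) + 373/262 = 11880 + 373/262 = 3112933/262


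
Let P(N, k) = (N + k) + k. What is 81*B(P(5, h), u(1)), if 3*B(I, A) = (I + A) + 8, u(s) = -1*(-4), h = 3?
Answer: 621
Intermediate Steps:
P(N, k) = N + 2*k
u(s) = 4
B(I, A) = 8/3 + A/3 + I/3 (B(I, A) = ((I + A) + 8)/3 = ((A + I) + 8)/3 = (8 + A + I)/3 = 8/3 + A/3 + I/3)
81*B(P(5, h), u(1)) = 81*(8/3 + (1/3)*4 + (5 + 2*3)/3) = 81*(8/3 + 4/3 + (5 + 6)/3) = 81*(8/3 + 4/3 + (1/3)*11) = 81*(8/3 + 4/3 + 11/3) = 81*(23/3) = 621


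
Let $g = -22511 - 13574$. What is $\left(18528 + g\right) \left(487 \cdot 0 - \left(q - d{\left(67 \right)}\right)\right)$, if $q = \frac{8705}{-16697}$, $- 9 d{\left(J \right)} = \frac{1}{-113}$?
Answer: $- \frac{155725006874}{16980849} \approx -9170.6$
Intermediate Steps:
$d{\left(J \right)} = \frac{1}{1017}$ ($d{\left(J \right)} = - \frac{1}{9 \left(-113\right)} = \left(- \frac{1}{9}\right) \left(- \frac{1}{113}\right) = \frac{1}{1017}$)
$q = - \frac{8705}{16697}$ ($q = 8705 \left(- \frac{1}{16697}\right) = - \frac{8705}{16697} \approx -0.52135$)
$g = -36085$
$\left(18528 + g\right) \left(487 \cdot 0 - \left(q - d{\left(67 \right)}\right)\right) = \left(18528 - 36085\right) \left(487 \cdot 0 + \left(\frac{1}{1017} - - \frac{8705}{16697}\right)\right) = - 17557 \left(0 + \left(\frac{1}{1017} + \frac{8705}{16697}\right)\right) = - 17557 \left(0 + \frac{8869682}{16980849}\right) = \left(-17557\right) \frac{8869682}{16980849} = - \frac{155725006874}{16980849}$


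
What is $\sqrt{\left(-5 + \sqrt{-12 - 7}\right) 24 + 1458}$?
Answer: $\sqrt{1338 + 24 i \sqrt{19}} \approx 36.607 + 1.4289 i$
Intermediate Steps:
$\sqrt{\left(-5 + \sqrt{-12 - 7}\right) 24 + 1458} = \sqrt{\left(-5 + \sqrt{-19}\right) 24 + 1458} = \sqrt{\left(-5 + i \sqrt{19}\right) 24 + 1458} = \sqrt{\left(-120 + 24 i \sqrt{19}\right) + 1458} = \sqrt{1338 + 24 i \sqrt{19}}$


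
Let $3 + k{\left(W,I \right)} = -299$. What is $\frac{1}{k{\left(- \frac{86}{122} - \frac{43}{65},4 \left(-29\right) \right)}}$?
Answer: $- \frac{1}{302} \approx -0.0033113$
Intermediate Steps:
$k{\left(W,I \right)} = -302$ ($k{\left(W,I \right)} = -3 - 299 = -302$)
$\frac{1}{k{\left(- \frac{86}{122} - \frac{43}{65},4 \left(-29\right) \right)}} = \frac{1}{-302} = - \frac{1}{302}$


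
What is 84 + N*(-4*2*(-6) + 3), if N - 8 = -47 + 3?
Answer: -1752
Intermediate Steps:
N = -36 (N = 8 + (-47 + 3) = 8 - 44 = -36)
84 + N*(-4*2*(-6) + 3) = 84 - 36*(-4*2*(-6) + 3) = 84 - 36*(-8*(-6) + 3) = 84 - 36*(48 + 3) = 84 - 36*51 = 84 - 1836 = -1752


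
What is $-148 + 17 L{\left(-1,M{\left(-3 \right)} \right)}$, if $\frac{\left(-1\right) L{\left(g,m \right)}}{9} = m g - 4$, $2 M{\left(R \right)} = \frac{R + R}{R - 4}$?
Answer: $\frac{3707}{7} \approx 529.57$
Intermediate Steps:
$M{\left(R \right)} = \frac{R}{-4 + R}$ ($M{\left(R \right)} = \frac{\left(R + R\right) \frac{1}{R - 4}}{2} = \frac{2 R \frac{1}{-4 + R}}{2} = \frac{R}{-4 + R}$)
$L{\left(g,m \right)} = 36 - 9 g m$ ($L{\left(g,m \right)} = - 9 \left(m g - 4\right) = - 9 \left(g m - 4\right) = - 9 \left(-4 + g m\right) = 36 - 9 g m$)
$-148 + 17 L{\left(-1,M{\left(-3 \right)} \right)} = -148 + 17 \left(36 - - 9 \left(- \frac{3}{-4 - 3}\right)\right) = -148 + 17 \left(36 - - 9 \left(- \frac{3}{-7}\right)\right) = -148 + 17 \left(36 - - 9 \left(\left(-3\right) \left(- \frac{1}{7}\right)\right)\right) = -148 + 17 \left(36 - \left(-9\right) \frac{3}{7}\right) = -148 + 17 \left(36 + \frac{27}{7}\right) = -148 + 17 \cdot \frac{279}{7} = -148 + \frac{4743}{7} = \frac{3707}{7}$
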